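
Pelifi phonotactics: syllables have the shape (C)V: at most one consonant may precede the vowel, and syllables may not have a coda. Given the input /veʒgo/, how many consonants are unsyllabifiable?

Under (C)V, the unsyllabifiable consonants are /ʒ/ (no codas are permitted; onsets are limited to one consonant).

1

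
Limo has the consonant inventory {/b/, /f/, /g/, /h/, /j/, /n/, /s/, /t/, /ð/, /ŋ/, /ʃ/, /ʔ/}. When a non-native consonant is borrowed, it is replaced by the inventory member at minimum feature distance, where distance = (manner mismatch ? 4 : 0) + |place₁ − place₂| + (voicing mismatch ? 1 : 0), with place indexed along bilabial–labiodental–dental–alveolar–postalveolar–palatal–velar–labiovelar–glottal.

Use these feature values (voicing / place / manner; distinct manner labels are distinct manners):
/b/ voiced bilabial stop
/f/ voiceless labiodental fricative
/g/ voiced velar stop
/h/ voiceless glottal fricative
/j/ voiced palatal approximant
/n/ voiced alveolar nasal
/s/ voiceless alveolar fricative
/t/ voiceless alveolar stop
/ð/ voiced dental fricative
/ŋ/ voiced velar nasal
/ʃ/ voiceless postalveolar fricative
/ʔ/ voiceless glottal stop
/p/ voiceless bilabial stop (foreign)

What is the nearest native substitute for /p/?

/b/ is closest: same manner (stop), place distance 0 (bilabial→bilabial), voicing differs (+1); total 1. Next closest is /t/ at distance 3.

b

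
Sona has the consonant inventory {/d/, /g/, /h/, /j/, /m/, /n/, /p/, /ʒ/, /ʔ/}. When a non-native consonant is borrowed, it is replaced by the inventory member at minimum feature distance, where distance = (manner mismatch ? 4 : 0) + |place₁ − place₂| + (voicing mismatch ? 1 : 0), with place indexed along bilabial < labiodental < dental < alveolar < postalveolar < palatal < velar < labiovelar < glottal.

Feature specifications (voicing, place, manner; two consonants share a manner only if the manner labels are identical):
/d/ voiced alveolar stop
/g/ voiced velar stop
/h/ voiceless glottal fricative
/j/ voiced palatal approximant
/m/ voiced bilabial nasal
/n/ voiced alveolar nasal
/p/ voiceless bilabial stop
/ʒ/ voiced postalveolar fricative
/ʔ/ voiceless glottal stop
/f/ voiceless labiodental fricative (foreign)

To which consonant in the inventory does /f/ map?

/ʒ/ is closest: same manner (fricative), place distance 3 (labiodental→postalveolar), voicing differs (+1); total 4. Next closest is /p/ at distance 5.

ʒ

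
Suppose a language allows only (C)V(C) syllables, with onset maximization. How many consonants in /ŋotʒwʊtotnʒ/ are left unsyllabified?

3

Syllabifying with onset maximization leaves /ʒ/, /n/, /ʒ/ stranded (at most one coda consonant is licensed; onsets are limited to one consonant).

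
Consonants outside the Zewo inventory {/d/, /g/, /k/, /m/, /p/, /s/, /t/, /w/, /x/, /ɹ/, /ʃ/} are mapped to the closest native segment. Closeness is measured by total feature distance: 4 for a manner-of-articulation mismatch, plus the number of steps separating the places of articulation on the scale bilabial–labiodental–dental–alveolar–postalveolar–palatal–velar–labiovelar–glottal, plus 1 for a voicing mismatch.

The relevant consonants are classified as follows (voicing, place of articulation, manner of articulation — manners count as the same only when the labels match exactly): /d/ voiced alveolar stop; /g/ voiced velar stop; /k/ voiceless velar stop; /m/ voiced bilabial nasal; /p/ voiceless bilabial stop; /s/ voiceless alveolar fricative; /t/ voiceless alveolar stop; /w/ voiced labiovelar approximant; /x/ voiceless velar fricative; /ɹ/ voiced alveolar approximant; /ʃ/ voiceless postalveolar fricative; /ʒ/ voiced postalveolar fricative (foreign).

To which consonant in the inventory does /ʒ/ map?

ʃ

/ʃ/ is closest: same manner (fricative), place distance 0 (postalveolar→postalveolar), voicing differs (+1); total 1. Next closest is /s/ at distance 2.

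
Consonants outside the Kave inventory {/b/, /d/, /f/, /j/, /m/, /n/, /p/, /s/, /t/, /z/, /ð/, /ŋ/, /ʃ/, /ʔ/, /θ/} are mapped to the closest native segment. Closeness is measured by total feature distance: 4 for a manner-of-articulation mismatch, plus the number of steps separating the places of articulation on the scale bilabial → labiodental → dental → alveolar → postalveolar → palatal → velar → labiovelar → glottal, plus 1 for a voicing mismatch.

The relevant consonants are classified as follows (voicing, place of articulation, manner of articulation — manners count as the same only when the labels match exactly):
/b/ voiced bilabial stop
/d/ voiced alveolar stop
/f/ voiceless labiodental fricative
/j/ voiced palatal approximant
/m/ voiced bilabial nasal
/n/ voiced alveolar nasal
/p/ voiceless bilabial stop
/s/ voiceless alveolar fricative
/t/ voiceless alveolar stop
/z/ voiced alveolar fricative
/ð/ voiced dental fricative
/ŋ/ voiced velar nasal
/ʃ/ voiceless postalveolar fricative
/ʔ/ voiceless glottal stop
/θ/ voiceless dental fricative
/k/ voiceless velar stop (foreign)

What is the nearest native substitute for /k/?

/ʔ/ is closest: same manner (stop), place distance 2 (velar→glottal), same voicing; total 2. Next closest is /t/ at distance 3.

ʔ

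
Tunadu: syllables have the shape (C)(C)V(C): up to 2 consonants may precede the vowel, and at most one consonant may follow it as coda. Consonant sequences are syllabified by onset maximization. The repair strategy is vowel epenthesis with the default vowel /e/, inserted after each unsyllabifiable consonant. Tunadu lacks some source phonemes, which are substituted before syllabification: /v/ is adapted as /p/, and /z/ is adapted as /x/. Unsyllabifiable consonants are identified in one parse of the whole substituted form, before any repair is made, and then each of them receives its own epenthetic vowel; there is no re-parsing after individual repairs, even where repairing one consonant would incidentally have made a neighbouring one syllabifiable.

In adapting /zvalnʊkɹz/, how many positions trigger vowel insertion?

After substitution the input is /xpalnʊkɹx/.
The unsyllabifiable consonants are /ɹ/, /x/; each receives one epenthetic vowel.

2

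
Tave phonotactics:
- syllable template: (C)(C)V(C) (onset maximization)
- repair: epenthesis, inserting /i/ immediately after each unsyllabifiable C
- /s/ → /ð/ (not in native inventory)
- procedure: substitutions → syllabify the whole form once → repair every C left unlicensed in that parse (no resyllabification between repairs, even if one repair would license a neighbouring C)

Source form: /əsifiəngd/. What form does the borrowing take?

əðifiəngidi

Substitution: /s/ → /ð/, giving /əðifiəngd/.
The consonants /g/, /d/ cannot be parsed into a legal (C)(C)V(C) syllable (at most one coda consonant is licensed; onsets may contain at most 2 consonants).
Each unlicensed consonant becomes the onset of a new syllable: /g/ → /gi/, /d/ → /di/.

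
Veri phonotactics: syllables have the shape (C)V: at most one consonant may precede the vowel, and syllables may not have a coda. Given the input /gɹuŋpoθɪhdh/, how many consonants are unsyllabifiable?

Syllabifying with onset maximization leaves /g/, /ŋ/, /h/, /d/, /h/ stranded (no codas are permitted; onsets are limited to one consonant).

5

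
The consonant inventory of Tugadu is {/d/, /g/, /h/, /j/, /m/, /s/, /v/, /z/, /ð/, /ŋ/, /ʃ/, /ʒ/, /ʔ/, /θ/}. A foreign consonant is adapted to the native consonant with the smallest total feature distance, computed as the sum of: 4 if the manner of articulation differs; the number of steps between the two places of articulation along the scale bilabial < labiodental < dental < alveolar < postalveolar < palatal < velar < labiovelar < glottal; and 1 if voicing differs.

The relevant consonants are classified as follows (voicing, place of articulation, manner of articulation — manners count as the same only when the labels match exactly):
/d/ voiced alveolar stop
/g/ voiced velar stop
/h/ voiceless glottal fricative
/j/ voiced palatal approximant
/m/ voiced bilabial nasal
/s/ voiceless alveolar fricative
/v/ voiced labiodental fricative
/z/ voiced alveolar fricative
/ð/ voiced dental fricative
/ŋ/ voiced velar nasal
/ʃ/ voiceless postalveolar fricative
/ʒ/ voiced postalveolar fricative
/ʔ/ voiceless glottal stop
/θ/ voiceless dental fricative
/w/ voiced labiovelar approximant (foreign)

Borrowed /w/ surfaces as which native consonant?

/j/ is closest: same manner (approximant), place distance 2 (labiovelar→palatal), same voicing; total 2. Next closest is /g/ at distance 5.

j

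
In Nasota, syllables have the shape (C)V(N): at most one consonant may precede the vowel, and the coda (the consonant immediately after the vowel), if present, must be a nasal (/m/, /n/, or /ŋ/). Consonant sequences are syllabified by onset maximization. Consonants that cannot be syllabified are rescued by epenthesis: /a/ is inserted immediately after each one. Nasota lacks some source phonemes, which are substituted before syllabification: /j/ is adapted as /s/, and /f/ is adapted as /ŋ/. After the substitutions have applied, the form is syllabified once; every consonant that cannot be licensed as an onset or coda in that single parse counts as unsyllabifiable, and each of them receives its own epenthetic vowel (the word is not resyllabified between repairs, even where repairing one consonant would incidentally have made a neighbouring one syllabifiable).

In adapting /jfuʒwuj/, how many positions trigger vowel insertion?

3

After substitution the input is /sŋuʒwus/.
The unsyllabifiable consonants are /s/, /ʒ/, /s/; each receives one epenthetic vowel.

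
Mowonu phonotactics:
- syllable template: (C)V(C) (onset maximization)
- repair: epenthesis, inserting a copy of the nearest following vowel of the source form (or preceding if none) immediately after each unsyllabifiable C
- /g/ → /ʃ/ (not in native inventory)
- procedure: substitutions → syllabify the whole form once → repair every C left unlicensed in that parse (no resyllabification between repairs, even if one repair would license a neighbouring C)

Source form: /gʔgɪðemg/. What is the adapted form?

Substitution: /g/ → /ʃ/, giving /ʃʔʃɪðemʃ/.
The consonants /ʃ/, /ʔ/, /ʃ/ cannot be parsed into a legal (C)V(C) syllable (at most one coda consonant is licensed; onsets are limited to one consonant).
Inserting the epenthetic vowel yields /ʃ/ → /ʃɪ/, /ʔ/ → /ʔɪ/, /ʃ/ → /ʃe/.

ʃɪʔɪʃɪðemʃe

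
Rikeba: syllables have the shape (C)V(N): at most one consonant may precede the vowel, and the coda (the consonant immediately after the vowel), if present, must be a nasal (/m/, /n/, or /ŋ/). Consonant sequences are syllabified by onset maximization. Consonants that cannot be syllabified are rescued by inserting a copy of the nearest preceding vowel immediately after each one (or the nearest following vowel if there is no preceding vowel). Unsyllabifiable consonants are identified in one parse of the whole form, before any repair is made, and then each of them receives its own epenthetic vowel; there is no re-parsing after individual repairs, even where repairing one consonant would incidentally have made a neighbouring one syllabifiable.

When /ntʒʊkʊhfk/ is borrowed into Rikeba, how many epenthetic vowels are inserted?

5

The unsyllabifiable consonants are /n/, /t/, /h/, /f/, /k/; each receives one epenthetic vowel.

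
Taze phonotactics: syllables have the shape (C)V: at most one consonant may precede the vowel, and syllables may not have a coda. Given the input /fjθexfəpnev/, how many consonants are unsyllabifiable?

5

Under (C)V, the unsyllabifiable consonants are /f/, /j/, /x/, /p/, /v/ (no codas are permitted; onsets are limited to one consonant).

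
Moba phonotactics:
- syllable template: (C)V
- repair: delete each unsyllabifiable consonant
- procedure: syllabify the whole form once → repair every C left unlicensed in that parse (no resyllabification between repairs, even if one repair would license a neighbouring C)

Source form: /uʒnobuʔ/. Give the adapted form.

unobu

The consonants /ʒ/, /ʔ/ cannot be parsed into a legal (C)V syllable (no codas are permitted; onsets are limited to one consonant).
Each unlicensed consonant is deleted: /ʒ/, /ʔ/.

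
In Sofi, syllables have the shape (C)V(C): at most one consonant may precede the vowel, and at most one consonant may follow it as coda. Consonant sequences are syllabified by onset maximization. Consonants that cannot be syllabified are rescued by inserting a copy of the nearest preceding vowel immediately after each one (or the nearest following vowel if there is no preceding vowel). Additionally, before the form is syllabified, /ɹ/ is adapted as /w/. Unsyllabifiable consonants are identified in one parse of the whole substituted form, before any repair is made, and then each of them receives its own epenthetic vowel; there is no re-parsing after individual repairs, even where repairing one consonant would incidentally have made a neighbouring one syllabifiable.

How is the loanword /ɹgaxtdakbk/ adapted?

wagaxtadakbaka

Substitution: /ɹ/ → /w/, giving /wgaxtdakbk/.
Under (C)V(C), the unsyllabifiable consonants are /w/, /t/, /b/, /k/ (at most one coda consonant is licensed; onsets are limited to one consonant).
Inserting the epenthetic vowel yields /w/ → /wa/, /t/ → /ta/, /b/ → /ba/, /k/ → /ka/.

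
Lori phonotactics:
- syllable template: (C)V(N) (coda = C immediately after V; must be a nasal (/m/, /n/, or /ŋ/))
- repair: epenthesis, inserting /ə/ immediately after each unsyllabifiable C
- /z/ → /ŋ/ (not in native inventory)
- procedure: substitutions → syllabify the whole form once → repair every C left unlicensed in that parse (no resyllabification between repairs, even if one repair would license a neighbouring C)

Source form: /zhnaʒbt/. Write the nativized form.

ŋəhənaʒəbətə

Substitution: /z/ → /ŋ/, giving /ŋhnaʒbt/.
Under (C)V(N), the unsyllabifiable consonants are /ŋ/, /h/, /ʒ/, /b/, /t/ (only a nasal (/m/, /n/, or /ŋ/) is licensed in coda position; onsets are limited to one consonant).
Epenthesis after each stranded consonant: /ŋ/ → /ŋə/, /h/ → /hə/, /ʒ/ → /ʒə/, /b/ → /bə/, /t/ → /tə/.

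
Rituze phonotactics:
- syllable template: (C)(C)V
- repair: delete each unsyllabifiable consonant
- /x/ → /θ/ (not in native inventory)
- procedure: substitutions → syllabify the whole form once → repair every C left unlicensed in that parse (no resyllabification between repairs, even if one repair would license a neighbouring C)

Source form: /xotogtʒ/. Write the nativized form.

θoto

Substitution: /x/ → /θ/, giving /θotogtʒ/.
Syllabifying with onset maximization leaves /g/, /t/, /ʒ/ stranded (no codas are permitted; onsets may contain at most 2 consonants).
Each unlicensed consonant is deleted: /g/, /t/, /ʒ/.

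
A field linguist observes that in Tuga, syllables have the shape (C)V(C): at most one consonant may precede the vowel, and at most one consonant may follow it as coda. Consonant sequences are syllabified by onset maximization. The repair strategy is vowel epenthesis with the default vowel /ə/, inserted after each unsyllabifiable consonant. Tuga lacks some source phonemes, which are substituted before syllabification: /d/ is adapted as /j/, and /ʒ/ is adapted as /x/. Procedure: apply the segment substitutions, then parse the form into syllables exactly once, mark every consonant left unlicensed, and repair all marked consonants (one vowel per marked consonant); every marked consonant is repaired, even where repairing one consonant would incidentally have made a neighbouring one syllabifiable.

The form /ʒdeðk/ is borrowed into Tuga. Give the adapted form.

Substitution: /ʒ/ → /x/, /d/ → /j/, giving /xjeðk/.
Under (C)V(C), the unsyllabifiable consonants are /x/, /k/ (at most one coda consonant is licensed; onsets are limited to one consonant).
Epenthesis after each stranded consonant: /x/ → /xə/, /k/ → /kə/.

xəjeðkə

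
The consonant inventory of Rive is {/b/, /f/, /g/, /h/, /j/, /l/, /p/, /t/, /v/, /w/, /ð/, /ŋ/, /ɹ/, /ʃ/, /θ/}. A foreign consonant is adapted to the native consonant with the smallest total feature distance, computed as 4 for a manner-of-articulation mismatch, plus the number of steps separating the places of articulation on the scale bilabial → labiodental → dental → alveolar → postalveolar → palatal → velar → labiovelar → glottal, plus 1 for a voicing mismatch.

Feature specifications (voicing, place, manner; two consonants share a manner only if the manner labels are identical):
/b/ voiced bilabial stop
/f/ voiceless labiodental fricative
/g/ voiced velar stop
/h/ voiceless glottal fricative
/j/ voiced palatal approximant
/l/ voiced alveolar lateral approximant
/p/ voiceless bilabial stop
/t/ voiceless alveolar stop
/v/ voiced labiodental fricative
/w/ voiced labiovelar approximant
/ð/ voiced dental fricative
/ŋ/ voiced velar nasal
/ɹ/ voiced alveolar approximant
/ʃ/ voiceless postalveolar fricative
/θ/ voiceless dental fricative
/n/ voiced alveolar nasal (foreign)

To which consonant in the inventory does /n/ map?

/ŋ/ is closest: same manner (nasal), place distance 3 (alveolar→velar), same voicing; total 3. Next closest is /l/ at distance 4.

ŋ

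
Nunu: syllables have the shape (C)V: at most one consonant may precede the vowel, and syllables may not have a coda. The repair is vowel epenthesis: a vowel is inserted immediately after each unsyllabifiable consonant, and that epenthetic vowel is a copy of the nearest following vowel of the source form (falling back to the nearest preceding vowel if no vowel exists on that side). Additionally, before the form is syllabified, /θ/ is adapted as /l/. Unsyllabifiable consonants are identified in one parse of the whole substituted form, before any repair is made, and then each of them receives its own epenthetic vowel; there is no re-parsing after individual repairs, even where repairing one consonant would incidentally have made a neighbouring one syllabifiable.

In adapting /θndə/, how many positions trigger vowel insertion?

After substitution the input is /lndə/.
The unsyllabifiable consonants are /l/, /n/; each receives one epenthetic vowel.

2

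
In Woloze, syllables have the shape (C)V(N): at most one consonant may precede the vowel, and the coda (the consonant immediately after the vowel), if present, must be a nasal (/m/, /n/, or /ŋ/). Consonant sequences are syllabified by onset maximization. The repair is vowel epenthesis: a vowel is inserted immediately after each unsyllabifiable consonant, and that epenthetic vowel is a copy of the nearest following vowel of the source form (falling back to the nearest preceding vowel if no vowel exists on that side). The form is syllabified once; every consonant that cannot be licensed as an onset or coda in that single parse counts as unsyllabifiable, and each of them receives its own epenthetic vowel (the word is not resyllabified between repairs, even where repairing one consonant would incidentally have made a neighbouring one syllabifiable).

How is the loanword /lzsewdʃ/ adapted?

Syllabifying with onset maximization leaves /l/, /z/, /w/, /d/, /ʃ/ stranded (only a nasal (/m/, /n/, or /ŋ/) is licensed in coda position; onsets are limited to one consonant).
Inserting the epenthetic vowel yields /l/ → /le/, /z/ → /ze/, /w/ → /we/, /d/ → /de/, /ʃ/ → /ʃe/.

lezesewedeʃe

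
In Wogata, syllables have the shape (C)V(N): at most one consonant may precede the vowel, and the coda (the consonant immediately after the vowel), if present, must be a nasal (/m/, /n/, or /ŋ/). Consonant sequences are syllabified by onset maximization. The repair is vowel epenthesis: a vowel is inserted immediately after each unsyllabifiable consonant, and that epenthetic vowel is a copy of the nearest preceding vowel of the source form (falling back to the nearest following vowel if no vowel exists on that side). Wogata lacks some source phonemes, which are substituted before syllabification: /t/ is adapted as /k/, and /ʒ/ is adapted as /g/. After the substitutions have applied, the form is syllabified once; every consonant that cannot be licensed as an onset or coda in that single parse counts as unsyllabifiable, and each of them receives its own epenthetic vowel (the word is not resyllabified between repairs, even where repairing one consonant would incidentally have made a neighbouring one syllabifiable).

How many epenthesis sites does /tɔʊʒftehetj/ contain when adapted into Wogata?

4

After substitution the input is /kɔʊgfkehekj/.
The unsyllabifiable consonants are /g/, /f/, /k/, /j/; each receives one epenthetic vowel.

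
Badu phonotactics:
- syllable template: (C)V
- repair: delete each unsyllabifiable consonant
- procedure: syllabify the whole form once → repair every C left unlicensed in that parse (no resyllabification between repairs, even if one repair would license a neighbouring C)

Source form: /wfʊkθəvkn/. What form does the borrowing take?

fʊθə

Syllabifying with onset maximization leaves /w/, /k/, /v/, /k/, /n/ stranded (no codas are permitted; onsets are limited to one consonant).
Each unlicensed consonant is deleted: /w/, /k/, /v/, /k/, /n/.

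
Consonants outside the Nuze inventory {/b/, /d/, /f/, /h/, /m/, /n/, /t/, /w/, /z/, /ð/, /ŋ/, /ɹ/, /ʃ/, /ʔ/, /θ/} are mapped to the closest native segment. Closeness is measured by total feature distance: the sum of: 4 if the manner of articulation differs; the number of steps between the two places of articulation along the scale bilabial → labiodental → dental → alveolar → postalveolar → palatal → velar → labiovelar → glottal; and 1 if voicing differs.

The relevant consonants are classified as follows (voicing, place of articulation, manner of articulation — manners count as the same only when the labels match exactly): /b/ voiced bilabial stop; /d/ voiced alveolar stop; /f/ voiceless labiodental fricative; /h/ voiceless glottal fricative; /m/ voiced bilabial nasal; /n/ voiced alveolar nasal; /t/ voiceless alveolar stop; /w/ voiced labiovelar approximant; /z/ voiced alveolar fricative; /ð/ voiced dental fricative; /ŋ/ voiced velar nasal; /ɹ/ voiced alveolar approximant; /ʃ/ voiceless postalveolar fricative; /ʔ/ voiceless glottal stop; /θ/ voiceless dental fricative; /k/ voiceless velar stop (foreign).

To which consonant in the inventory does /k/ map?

ʔ

/ʔ/ is closest: same manner (stop), place distance 2 (velar→glottal), same voicing; total 2. Next closest is /t/ at distance 3.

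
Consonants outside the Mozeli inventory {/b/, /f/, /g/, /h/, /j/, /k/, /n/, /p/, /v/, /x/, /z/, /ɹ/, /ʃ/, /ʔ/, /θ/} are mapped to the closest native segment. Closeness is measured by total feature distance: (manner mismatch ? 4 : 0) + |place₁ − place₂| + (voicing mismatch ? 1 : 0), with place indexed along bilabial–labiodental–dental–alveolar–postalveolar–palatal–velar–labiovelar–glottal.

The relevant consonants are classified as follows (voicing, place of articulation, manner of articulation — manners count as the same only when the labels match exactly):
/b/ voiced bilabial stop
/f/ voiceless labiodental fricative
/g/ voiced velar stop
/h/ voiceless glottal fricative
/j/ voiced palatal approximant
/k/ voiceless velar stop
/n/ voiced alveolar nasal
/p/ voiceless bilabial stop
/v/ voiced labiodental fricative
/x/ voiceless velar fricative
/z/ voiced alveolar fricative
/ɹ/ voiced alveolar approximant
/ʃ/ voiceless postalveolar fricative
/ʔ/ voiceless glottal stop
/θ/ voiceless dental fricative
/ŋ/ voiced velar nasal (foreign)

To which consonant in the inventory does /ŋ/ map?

/n/ is closest: same manner (nasal), place distance 3 (velar→alveolar), same voicing; total 3. Next closest is /g/ at distance 4.

n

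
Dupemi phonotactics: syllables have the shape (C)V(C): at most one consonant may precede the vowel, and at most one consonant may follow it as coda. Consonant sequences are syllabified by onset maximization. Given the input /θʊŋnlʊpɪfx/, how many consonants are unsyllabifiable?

Syllabifying with onset maximization leaves /n/, /x/ stranded (at most one coda consonant is licensed; onsets are limited to one consonant).

2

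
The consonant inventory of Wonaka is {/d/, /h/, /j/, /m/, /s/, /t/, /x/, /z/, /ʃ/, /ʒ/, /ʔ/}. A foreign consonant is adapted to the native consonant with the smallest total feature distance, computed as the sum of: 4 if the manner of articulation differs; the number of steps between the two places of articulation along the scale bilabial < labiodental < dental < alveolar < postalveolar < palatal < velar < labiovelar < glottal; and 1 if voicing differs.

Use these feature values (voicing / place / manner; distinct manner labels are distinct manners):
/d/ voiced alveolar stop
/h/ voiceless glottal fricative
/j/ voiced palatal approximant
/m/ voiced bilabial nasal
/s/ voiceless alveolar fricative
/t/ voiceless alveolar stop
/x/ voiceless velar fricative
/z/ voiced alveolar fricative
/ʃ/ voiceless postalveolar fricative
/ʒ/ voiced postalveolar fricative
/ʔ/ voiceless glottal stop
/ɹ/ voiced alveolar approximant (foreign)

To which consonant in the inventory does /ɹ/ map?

j

/j/ is closest: same manner (approximant), place distance 2 (alveolar→palatal), same voicing; total 2. Next closest is /d/ at distance 4.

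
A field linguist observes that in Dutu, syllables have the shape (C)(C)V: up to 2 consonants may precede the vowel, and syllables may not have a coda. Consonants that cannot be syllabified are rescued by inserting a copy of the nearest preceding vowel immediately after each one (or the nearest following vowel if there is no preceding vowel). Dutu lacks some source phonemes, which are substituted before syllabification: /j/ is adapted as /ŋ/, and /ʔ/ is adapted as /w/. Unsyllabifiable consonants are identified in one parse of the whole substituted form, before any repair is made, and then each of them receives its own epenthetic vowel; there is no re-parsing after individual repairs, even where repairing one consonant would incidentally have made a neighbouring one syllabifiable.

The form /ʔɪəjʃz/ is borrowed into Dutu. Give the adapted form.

Substitution: /ʔ/ → /w/, /j/ → /ŋ/, giving /wɪəŋʃz/.
Under (C)(C)V, the unsyllabifiable consonants are /ŋ/, /ʃ/, /z/ (no codas are permitted; onsets may contain at most 2 consonants).
Epenthesis after each stranded consonant: /ŋ/ → /ŋə/, /ʃ/ → /ʃə/, /z/ → /zə/.

wɪəŋəʃəzə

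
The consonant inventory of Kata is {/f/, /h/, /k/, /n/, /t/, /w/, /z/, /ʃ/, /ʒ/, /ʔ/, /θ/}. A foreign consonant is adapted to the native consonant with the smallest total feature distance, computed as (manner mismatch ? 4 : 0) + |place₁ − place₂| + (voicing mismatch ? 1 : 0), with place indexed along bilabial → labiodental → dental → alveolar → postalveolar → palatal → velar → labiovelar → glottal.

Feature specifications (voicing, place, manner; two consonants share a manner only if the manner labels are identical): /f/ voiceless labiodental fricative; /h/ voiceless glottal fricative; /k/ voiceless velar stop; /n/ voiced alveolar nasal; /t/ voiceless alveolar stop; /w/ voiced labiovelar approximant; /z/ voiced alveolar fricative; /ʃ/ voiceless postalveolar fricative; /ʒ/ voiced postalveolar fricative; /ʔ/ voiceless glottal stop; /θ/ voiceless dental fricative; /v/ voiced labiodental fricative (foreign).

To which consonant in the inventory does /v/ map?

/f/ is closest: same manner (fricative), place distance 0 (labiodental→labiodental), voicing differs (+1); total 1. Next closest is /z/ at distance 2.

f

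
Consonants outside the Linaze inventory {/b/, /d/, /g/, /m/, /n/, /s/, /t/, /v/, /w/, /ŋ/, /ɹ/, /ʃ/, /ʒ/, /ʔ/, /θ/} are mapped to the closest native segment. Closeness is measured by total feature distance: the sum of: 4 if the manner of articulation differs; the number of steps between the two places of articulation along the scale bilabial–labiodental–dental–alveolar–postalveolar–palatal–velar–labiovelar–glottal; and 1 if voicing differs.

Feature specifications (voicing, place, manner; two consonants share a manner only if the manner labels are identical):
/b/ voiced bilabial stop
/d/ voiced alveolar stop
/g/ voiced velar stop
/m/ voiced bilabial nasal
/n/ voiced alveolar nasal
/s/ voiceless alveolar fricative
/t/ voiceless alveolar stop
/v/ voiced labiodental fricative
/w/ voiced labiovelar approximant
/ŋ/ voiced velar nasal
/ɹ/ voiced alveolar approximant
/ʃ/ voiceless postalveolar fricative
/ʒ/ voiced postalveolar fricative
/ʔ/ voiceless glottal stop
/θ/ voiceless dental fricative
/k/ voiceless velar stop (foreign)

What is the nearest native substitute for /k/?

/g/ is closest: same manner (stop), place distance 0 (velar→velar), voicing differs (+1); total 1. Next closest is /ʔ/ at distance 2.

g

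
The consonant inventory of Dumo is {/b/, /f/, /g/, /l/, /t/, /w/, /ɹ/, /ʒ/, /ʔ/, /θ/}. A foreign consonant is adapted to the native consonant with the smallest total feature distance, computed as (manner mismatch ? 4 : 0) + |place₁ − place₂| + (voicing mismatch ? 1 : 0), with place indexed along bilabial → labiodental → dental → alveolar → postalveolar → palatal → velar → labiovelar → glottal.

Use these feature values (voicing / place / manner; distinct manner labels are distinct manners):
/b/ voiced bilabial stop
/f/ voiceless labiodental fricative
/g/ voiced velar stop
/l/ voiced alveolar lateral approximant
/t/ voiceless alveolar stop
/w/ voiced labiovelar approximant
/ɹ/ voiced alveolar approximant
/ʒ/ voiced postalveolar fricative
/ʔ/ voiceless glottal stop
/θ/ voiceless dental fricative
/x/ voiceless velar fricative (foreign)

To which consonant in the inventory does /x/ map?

ʒ

/ʒ/ is closest: same manner (fricative), place distance 2 (velar→postalveolar), voicing differs (+1); total 3. Next closest is /θ/ at distance 4.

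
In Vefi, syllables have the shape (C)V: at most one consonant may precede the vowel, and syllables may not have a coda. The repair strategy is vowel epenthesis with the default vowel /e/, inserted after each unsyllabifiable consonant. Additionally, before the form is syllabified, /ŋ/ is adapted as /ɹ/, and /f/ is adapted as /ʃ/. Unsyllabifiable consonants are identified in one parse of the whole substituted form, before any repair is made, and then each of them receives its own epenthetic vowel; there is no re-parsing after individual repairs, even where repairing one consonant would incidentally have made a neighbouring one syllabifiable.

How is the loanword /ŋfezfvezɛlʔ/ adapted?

ɹeʃezeʃevezɛleʔe

Substitution: /ŋ/ → /ɹ/, /f/ → /ʃ/, giving /ɹʃezʃvezɛlʔ/.
Syllabifying with onset maximization leaves /ɹ/, /z/, /ʃ/, /l/, /ʔ/ stranded (no codas are permitted; onsets are limited to one consonant).
Each unlicensed consonant becomes the onset of a new syllable: /ɹ/ → /ɹe/, /z/ → /ze/, /ʃ/ → /ʃe/, /l/ → /le/, /ʔ/ → /ʔe/.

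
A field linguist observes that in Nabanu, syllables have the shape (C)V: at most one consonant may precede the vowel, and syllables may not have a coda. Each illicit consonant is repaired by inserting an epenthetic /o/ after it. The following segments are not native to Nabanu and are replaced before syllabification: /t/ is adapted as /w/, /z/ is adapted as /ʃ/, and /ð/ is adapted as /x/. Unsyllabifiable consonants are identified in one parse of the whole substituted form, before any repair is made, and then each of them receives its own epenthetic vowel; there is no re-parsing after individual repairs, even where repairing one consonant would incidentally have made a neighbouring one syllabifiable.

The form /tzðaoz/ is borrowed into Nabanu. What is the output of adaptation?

Substitution: /t/ → /w/, /z/ → /ʃ/, /ð/ → /x/, giving /wʃxaoʃ/.
Under (C)V, the unsyllabifiable consonants are /w/, /ʃ/, /ʃ/ (no codas are permitted; onsets are limited to one consonant).
Inserting the epenthetic vowel yields /w/ → /wo/, /ʃ/ → /ʃo/, /ʃ/ → /ʃo/.

woʃoxaoʃo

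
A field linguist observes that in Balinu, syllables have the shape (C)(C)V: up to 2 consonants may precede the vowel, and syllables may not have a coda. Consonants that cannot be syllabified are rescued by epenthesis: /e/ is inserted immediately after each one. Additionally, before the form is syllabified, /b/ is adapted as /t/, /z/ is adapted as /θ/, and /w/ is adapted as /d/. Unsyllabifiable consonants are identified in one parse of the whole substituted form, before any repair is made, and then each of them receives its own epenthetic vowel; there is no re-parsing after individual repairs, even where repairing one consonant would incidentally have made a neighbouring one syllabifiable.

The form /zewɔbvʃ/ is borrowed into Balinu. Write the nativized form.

θedɔteveʃe

Substitution: /z/ → /θ/, /w/ → /d/, /b/ → /t/, giving /θedɔtvʃ/.
Syllabifying with onset maximization leaves /t/, /v/, /ʃ/ stranded (no codas are permitted; onsets may contain at most 2 consonants).
Each unlicensed consonant becomes the onset of a new syllable: /t/ → /te/, /v/ → /ve/, /ʃ/ → /ʃe/.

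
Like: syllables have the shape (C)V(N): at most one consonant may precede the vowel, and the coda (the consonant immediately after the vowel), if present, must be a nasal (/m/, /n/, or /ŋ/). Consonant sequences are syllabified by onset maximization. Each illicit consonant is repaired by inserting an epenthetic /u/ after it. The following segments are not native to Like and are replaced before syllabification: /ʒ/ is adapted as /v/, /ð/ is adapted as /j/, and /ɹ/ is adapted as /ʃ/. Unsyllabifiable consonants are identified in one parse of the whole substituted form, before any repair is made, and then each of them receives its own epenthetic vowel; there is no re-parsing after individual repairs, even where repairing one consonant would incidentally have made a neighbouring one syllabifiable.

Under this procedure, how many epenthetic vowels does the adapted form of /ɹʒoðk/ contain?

3

After substitution the input is /ʃvojk/.
The unsyllabifiable consonants are /ʃ/, /j/, /k/; each receives one epenthetic vowel.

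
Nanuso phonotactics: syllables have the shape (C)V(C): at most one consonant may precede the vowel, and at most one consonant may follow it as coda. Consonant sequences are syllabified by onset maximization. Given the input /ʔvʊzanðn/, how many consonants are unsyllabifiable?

3

The consonants /ʔ/, /ð/, /n/ cannot be parsed into a legal (C)V(C) syllable (at most one coda consonant is licensed; onsets are limited to one consonant).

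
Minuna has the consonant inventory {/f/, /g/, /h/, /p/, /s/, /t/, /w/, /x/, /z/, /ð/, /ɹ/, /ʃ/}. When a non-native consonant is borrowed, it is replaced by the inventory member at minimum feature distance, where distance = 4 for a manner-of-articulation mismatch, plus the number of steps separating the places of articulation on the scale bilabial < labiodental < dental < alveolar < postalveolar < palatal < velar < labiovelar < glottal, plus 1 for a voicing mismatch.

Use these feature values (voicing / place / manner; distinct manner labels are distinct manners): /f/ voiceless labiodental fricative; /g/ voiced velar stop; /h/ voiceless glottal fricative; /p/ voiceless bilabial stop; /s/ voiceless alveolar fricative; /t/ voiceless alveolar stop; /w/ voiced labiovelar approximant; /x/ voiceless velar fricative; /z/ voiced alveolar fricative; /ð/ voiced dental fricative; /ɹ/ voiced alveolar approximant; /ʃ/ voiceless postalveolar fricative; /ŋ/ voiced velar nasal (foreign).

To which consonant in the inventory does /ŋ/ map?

g

/g/ is closest: manner differs (nasal→stop, +4), place distance 0 (velar→velar), same voicing; total 4. Next closest is /w/ at distance 5.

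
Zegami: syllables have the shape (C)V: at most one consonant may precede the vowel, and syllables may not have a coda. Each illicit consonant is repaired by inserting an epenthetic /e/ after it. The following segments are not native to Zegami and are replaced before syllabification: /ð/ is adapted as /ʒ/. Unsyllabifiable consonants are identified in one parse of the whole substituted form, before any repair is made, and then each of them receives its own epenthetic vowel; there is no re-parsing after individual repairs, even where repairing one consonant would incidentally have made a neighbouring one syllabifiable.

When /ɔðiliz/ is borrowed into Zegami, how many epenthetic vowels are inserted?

After substitution the input is /ɔʒiliz/.
The unsyllabifiable consonants are /z/; each receives one epenthetic vowel.

1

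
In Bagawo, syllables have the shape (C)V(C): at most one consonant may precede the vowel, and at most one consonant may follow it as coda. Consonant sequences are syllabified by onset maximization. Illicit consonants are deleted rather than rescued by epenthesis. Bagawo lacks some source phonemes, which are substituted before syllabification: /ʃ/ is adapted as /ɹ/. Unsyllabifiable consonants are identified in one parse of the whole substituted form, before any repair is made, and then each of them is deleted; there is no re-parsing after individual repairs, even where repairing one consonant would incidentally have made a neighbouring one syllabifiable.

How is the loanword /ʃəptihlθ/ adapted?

ɹəptih

Substitution: /ʃ/ → /ɹ/, giving /ɹəptihlθ/.
The consonants /l/, /θ/ cannot be parsed into a legal (C)V(C) syllable (at most one coda consonant is licensed; onsets are limited to one consonant).
Deletion applies to /l/, /θ/.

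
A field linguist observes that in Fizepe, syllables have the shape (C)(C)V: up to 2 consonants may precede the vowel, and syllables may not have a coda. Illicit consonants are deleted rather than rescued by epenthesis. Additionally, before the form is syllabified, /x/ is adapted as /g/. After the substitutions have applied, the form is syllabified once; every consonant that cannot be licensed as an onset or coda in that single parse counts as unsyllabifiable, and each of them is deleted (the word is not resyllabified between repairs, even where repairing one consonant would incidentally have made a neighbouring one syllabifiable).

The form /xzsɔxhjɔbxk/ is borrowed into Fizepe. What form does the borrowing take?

Substitution: /x/ → /g/, giving /gzsɔghjɔbgk/.
The consonants /g/, /g/, /b/, /g/, /k/ cannot be parsed into a legal (C)(C)V syllable (no codas are permitted; onsets may contain at most 2 consonants).
Deletion applies to /g/, /g/, /b/, /g/, /k/.

zsɔhjɔ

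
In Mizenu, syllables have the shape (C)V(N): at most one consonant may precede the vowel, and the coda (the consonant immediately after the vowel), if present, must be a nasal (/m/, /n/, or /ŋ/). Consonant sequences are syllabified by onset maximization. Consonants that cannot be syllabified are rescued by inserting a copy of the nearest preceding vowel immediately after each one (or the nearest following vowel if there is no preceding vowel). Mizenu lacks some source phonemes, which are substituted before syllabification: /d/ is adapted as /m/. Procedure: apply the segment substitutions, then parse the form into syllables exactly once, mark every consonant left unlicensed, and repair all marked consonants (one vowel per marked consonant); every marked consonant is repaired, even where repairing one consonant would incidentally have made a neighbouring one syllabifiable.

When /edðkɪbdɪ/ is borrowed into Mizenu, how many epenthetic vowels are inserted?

After substitution the input is /emðkɪbmɪ/.
The unsyllabifiable consonants are /ð/, /b/; each receives one epenthetic vowel.

2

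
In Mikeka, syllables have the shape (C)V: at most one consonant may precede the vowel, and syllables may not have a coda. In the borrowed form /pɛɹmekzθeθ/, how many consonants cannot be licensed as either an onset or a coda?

The consonants /ɹ/, /k/, /z/, /θ/ cannot be parsed into a legal (C)V syllable (no codas are permitted; onsets are limited to one consonant).

4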